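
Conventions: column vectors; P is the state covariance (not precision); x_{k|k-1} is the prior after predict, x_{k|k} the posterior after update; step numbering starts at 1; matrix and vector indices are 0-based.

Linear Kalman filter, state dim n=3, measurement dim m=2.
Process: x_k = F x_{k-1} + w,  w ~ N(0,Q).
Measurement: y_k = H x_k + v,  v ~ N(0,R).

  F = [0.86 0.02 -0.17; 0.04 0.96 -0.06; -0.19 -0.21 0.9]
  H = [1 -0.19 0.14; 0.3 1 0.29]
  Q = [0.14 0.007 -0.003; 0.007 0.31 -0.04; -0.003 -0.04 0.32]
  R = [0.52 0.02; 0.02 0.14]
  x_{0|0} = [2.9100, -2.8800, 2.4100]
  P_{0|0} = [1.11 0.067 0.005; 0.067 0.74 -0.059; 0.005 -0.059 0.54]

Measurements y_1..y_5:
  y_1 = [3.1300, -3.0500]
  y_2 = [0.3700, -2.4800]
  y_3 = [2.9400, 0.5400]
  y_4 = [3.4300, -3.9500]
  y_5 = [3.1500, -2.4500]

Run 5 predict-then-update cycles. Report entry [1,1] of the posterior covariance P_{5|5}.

step 1: x^-=[2.0353, -2.7930, 2.2209]  P^-=[0.9781 0.1297 -0.2816; 0.1297 1.0076 -0.2910; -0.2816 -0.2910 0.8560]  S=[1.4386 0.1608; 0.1608 1.1676]  K=[0.6121 0.2081; -0.1659 0.8468; -0.0628 -0.1004]  nu=[0.2531, -1.5117]  x^+=[1.8756, -4.1151, 2.3567]  P^+=[0.3476 -0.0078 -0.1899; -0.0078 0.1759 -0.2009; -0.1899 -0.2009 0.8366]
step 2: x^-=[1.1301, -4.0169, 2.6288]  P^-=[0.4779 0.0685 -0.3510; 0.0685 0.4991 -0.3069; -0.3510 -0.3069 1.1582]  S=[0.9307 0.0376; 0.0376 0.5815]  K=[0.4403 0.1609; -0.1046 0.7473; -0.1353 -0.1225]  nu=[-1.8913, 0.4355]  x^+=[0.3675, -3.4936, 2.8315]  P^+=[0.2772 0.0297 -0.2813; 0.0297 0.1700 -0.2635; -0.2813 -0.2635 1.1312]
step 3: x^-=[-0.2352, -3.5090, 3.2122]  P^-=[0.4628 0.1157 -0.4685; 0.1157 0.5052 -0.3875; -0.4685 -0.3875 1.4520]  S=[0.8750 0.0424; 0.0424 0.5721]  K=[0.4203 0.1762; -0.0760 0.7529; -0.2107 -0.1713]  nu=[2.0588, 3.1881]  x^+=[1.1919, -1.2651, 2.2322]  P^+=[0.2842 0.0549 -0.3691; 0.0549 0.1807 -0.3215; -0.3691 -0.3215 1.3933]
step 4: x^-=[0.6203, -1.3008, 2.0482]  P^-=[0.5025 0.1542 -0.5884; 0.1542 0.5250 -0.4636; -0.5884 -0.4636 1.7189]  S=[0.8765 0.0515; 0.0515 0.5760]  K=[0.4345 0.1944; -0.0568 0.7634; -0.2833 -0.2206]  nu=[2.2758, -3.4293]  x^+=[0.9426, -4.0479, 2.1599]  P^+=[0.3066 0.0739 -0.4480; 0.0739 0.1910 -0.3702; -0.4480 -0.3702 1.6141]
step 5: x^-=[0.3625, -3.9779, 2.6149]  P^-=[0.5495 0.1857 -0.6956; 0.1857 0.5428 -0.5279; -0.6956 -0.5279 1.9460]  S=[0.8900 0.0601; 0.0601 0.5801]  K=[0.4542 0.2095; -0.0424 0.7722; -0.3451 -0.2611]  nu=[1.6656, 0.6608]  x^+=[1.2575, -3.5382, 1.8675]  P^+=[0.3290 0.0885 -0.5129; 0.0885 0.1992 -0.4086; -0.5129 -0.4086 1.7896]

P_post[1,1] = 0.1992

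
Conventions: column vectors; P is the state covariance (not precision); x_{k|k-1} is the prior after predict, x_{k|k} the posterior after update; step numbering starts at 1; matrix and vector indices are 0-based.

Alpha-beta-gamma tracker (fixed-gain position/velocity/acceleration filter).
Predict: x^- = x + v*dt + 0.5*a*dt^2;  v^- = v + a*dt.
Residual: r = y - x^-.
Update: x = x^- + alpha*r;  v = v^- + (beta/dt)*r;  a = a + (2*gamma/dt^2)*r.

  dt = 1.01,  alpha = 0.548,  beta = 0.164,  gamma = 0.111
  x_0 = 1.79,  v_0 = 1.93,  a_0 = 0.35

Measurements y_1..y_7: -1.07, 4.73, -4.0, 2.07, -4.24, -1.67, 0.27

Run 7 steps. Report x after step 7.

step 1: x_pred=3.9178  r=-4.9878  x^+=1.1845  v^+=1.4736  a^+=-0.7355
step 2: x_pred=2.2977  r=2.4323  x^+=3.6306  v^+=1.1257  a^+=-0.2061
step 3: x_pred=4.6624  r=-8.6624  x^+=-0.0846  v^+=-0.4891  a^+=-2.0913
step 4: x_pred=-1.6452  r=3.7152  x^+=0.3907  v^+=-1.9980  a^+=-1.2828
step 5: x_pred=-2.2816  r=-1.9584  x^+=-3.3548  v^+=-3.6116  a^+=-1.7090
step 6: x_pred=-7.8742  r=6.2042  x^+=-4.4743  v^+=-4.3303  a^+=-0.3588
step 7: x_pred=-9.0309  r=9.3009  x^+=-3.9340  v^+=-3.1824  a^+=1.6653

x_post = -3.9340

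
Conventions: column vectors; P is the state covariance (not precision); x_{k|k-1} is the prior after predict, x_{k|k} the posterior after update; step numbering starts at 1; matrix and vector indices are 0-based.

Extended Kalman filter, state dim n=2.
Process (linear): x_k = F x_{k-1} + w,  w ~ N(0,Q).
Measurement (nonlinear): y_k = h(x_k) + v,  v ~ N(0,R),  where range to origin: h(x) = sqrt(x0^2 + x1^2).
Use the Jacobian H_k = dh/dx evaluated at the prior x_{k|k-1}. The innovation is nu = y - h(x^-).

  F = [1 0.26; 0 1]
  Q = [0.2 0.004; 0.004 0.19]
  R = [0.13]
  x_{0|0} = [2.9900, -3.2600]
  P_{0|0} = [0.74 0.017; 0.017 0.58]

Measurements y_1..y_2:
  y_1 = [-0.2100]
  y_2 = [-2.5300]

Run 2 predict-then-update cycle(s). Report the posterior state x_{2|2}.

step 1: x^-=[2.1424, -3.2600]  P^-=[0.9880 0.1718; 0.1718 0.7700]  H_jac=[0.5492 -0.8357]  S=[0.8081]  K=[0.4938; -0.6796]  nu=[-4.1110]  x^+=[0.1122, -0.4664]  P^+=[0.7910 0.4430; 0.4430 0.3968]
step 2: x^-=[-0.0090, -0.4664]  P^-=[1.2482 0.5502; 0.5502 0.5868]  H_jac=[-0.0194 -0.9998]  S=[0.7384]  K=[-0.7777; -0.8090]  nu=[-2.9964]  x^+=[2.3213, 1.9578]  P^+=[0.8016 0.0856; 0.0856 0.1035]

x_post = [2.3213, 1.9578]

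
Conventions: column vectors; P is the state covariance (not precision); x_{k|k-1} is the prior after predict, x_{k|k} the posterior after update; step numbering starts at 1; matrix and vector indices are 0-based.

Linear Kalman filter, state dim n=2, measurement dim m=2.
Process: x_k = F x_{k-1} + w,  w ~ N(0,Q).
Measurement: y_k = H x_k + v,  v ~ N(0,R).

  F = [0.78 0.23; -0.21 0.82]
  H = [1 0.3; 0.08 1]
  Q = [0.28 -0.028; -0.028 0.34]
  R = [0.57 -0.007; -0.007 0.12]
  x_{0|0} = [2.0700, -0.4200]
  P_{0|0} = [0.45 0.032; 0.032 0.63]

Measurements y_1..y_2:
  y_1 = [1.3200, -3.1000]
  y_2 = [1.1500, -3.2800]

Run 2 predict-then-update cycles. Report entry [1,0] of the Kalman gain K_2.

step 1: x^-=[1.5180, -0.7791]  P^-=[0.5986 0.0360; 0.0360 0.7724]  S=[1.2597 0.3095; 0.3095 0.9020]  K=[0.5033 -0.0797; 0.0015 0.8590]  nu=[0.0357, -2.4423]  x^+=[1.7306, -2.8770]  P^+=[0.2985 -0.0370; -0.0370 0.1060]
step 2: x^-=[0.6881, -2.7226]  P^-=[0.4540 -0.0788; -0.0788 0.4372]  S=[1.0161 0.0798; 0.0798 0.5475]  K=[0.4346 -0.1409; -0.0104 0.7885]  nu=[1.2786, -0.6125]  x^+=[1.3301, -3.2188]  P^+=[0.2610 -0.0408; -0.0408 0.0980]

K[1,0] = -0.0104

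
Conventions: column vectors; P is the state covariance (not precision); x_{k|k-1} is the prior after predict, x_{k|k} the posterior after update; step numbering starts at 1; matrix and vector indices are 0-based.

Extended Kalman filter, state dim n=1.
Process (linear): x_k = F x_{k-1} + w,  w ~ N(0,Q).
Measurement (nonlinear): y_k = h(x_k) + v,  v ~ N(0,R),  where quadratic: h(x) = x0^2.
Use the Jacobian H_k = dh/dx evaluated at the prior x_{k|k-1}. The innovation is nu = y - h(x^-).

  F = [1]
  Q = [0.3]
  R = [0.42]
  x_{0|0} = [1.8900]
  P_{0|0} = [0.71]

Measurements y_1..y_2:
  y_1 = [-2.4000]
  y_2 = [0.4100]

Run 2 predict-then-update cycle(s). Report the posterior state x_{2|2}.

step 1: x^-=[1.8900]  P^-=[1.0100]  H_jac=[3.7800]  S=[14.8513]  K=[0.2571]  nu=[-5.9721]  x^+=[0.3548]  P^+=[0.0286]
step 2: x^-=[0.3548]  P^-=[0.3286]  H_jac=[0.7095]  S=[0.5854]  K=[0.3982]  nu=[0.2841]  x^+=[0.4679]  P^+=[0.2357]

x_post = [0.4679]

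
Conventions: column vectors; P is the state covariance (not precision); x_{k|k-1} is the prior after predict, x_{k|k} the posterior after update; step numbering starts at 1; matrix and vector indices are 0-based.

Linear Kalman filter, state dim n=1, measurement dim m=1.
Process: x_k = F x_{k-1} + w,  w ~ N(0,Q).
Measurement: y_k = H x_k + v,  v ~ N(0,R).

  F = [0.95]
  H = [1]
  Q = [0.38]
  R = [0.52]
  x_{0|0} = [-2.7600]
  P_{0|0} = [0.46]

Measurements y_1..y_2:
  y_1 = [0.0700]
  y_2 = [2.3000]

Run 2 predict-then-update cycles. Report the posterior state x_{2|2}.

step 1: x^-=[-2.6220]  P^-=[0.7952]  S=[1.3152]  K=[0.6046]  nu=[2.6920]  x^+=[-0.9944]  P^+=[0.3144]
step 2: x^-=[-0.9447]  P^-=[0.6637]  S=[1.1837]  K=[0.5607]  nu=[3.2447]  x^+=[0.8747]  P^+=[0.2916]

x_post = [0.8747]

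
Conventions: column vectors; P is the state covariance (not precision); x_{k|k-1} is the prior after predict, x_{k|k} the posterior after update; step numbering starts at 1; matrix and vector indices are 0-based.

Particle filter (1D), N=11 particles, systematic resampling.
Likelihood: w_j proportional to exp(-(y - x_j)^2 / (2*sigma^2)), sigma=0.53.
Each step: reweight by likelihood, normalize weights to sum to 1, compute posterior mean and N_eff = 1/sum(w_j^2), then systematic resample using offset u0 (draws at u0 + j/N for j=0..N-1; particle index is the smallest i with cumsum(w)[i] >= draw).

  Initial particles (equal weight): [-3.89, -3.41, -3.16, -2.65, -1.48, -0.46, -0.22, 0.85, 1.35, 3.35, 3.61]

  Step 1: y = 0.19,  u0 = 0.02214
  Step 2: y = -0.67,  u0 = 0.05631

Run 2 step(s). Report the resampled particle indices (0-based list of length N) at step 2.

step 1: w=[0.0000, 0.0000, 0.0000, 0.0000, 0.0039, 0.2661, 0.4185, 0.2600, 0.0515, 0.0000, 0.0000]  mean=0.0701  Neff=3.1623  idx=[5, 5, 5, 6, 6, 6, 6, 6, 7, 7, 7]
step 2: w=[0.1465, 0.1465, 0.1465, 0.1105, 0.1105, 0.1105, 0.1105, 0.1105, 0.0026, 0.0026, 0.0026]  mean=-0.3172  Neff=7.9673  idx=[0, 1, 1, 2, 2, 3, 4, 5, 6, 6, 7]

resampled_idx = [0, 1, 1, 2, 2, 3, 4, 5, 6, 6, 7]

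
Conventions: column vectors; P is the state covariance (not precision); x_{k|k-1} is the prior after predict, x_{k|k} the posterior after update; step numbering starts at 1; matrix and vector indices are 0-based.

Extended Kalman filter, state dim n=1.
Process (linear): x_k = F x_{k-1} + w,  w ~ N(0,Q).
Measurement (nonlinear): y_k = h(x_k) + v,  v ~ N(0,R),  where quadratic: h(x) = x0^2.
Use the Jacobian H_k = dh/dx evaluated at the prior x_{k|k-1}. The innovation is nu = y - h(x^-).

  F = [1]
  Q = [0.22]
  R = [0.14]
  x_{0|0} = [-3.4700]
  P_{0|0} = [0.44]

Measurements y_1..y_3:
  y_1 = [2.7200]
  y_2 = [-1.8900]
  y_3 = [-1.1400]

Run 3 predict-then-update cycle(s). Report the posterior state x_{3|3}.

step 1: x^-=[-3.4700]  P^-=[0.6600]  H_jac=[-6.9400]  S=[31.9280]  K=[-0.1435]  nu=[-9.3209]  x^+=[-2.1328]  P^+=[0.0029]
step 2: x^-=[-2.1328]  P^-=[0.2229]  H_jac=[-4.2656]  S=[4.1957]  K=[-0.2266]  nu=[-6.4389]  x^+=[-0.6737]  P^+=[0.0074]
step 3: x^-=[-0.6737]  P^-=[0.2274]  H_jac=[-1.3474]  S=[0.5529]  K=[-0.5542]  nu=[-1.5939]  x^+=[0.2097]  P^+=[0.0576]

x_post = [0.2097]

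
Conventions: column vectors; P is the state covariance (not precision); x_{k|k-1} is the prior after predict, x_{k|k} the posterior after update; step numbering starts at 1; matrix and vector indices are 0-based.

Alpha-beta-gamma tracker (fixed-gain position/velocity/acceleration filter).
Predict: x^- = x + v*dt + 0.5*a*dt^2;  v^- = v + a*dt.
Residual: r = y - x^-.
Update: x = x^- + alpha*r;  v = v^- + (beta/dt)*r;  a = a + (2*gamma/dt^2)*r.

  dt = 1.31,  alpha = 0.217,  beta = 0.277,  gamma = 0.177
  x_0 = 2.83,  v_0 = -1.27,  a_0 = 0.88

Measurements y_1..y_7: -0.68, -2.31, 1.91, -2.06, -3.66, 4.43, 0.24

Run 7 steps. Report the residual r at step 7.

step 1: x_pred=1.9214  r=-2.6014  x^+=1.3569  v^+=-0.6673  a^+=0.3434
step 2: x_pred=0.7774  r=-3.0874  x^+=0.1074  v^+=-0.8703  a^+=-0.2935
step 3: x_pred=-1.2844  r=3.1944  x^+=-0.5912  v^+=-0.5793  a^+=0.3655
step 4: x_pred=-1.0365  r=-1.0235  x^+=-1.2586  v^+=-0.3169  a^+=0.1543
step 5: x_pred=-1.5414  r=-2.1186  x^+=-2.0011  v^+=-0.5627  a^+=-0.2827
step 6: x_pred=-2.9809  r=7.4109  x^+=-1.3727  v^+=0.6340  a^+=1.2460
step 7: x_pred=0.5269  r=-0.2869  x^+=0.4647  v^+=2.2056  a^+=1.1868

resid = -0.2869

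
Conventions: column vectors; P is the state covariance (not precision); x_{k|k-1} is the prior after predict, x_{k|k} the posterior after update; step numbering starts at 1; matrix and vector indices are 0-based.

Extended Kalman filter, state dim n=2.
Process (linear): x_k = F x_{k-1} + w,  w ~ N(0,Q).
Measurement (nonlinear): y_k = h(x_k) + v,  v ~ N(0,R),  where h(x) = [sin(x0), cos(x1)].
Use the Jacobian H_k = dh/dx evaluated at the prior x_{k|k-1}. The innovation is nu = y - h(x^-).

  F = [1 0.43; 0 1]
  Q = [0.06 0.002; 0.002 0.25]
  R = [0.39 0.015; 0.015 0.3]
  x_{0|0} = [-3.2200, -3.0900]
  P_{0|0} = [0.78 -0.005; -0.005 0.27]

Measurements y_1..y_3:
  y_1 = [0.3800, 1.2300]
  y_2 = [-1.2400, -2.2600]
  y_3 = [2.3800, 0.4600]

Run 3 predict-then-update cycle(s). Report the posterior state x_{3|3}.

step 1: x^-=[-4.5487, -3.0900]  P^-=[0.8856 0.1131; 0.1131 0.5200]  H_jac=[-0.1630 0.0000; 0.0000 0.0516]  S=[0.4135 0.0140; 0.0140 0.3014]  K=[-0.3502 0.0357; -0.0477 0.0912]  nu=[-0.6066, 2.2287]  x^+=[-4.2567, -2.8578]  P^+=[0.8349 0.1057; 0.1057 0.5167]
step 2: x^-=[-5.4856, -2.8578]  P^-=[1.0813 0.3299; 0.3299 0.7667]  H_jac=[0.6984 0.0000; 0.0000 0.2800]  S=[0.9175 0.0795; 0.0795 0.3601]  K=[0.8165 0.0762; 0.2033 0.5512]  nu=[-1.9557, -1.3000]  x^+=[-7.1815, -3.9721]  P^+=[0.4576 0.1254; 0.1254 0.6015]
step 3: x^-=[-8.8895, -3.9721]  P^-=[0.7366 0.3860; 0.3860 0.8515]  H_jac=[-0.8601 0.0000; 0.0000 -0.7382]  S=[0.9350 0.2601; 0.2601 0.7641]  K=[-0.6339 -0.1572; -0.1394 -0.7753]  nu=[2.8901, 1.1345]  x^+=[-10.9000, -5.2546]  P^+=[0.2902 0.0767; 0.0767 0.3179]

x_post = [-10.9000, -5.2546]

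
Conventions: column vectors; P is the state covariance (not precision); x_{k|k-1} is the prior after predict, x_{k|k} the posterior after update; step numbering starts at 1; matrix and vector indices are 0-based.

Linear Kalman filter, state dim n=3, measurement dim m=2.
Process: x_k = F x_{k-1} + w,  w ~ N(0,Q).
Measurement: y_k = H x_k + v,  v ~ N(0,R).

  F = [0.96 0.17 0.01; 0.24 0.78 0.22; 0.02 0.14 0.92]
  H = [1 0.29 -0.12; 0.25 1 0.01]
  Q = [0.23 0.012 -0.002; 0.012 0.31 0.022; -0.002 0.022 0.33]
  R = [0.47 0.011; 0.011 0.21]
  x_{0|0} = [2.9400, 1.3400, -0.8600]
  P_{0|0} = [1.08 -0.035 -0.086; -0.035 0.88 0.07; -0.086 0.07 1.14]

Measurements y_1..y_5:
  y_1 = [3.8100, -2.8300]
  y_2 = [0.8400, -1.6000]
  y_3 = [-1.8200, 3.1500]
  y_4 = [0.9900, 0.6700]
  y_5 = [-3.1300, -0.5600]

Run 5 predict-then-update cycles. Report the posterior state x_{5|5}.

step 1: x^-=[3.0416, 1.5616, -0.5448]  P^-=[1.2380 0.3372 -0.0196; 0.3372 0.9646 0.3853; -0.0196 0.3853 1.3272]  S=[1.9817 0.9156; 0.9156 1.4283]  K=[0.6623 0.0281; -0.0747 0.7849; -0.2290 0.4224]  nu=[0.2502, -5.1466]  x^+=[3.0626, -2.4967, -2.7762]  P^+=[0.3336 -0.0704 0.0138; -0.0704 0.1809 0.0713; 0.0138 0.0713 1.1456]
step 2: x^-=[2.4879, -1.8232, -2.8424]  P^-=[0.5204 0.0660 0.0330; 0.0660 0.4943 0.3282; 0.0330 0.3282 1.3218]  S=[1.0585 0.3145; 0.3145 0.7767]  K=[0.4897 0.0546; -0.0411 0.6785; -0.1848 0.5251]  nu=[-1.4603, -0.3704]  x^+=[1.7525, -2.0145, -2.7670]  P^+=[0.2474 -0.0453 0.0288; -0.0453 0.1525 0.0897; 0.0288 0.0897 1.1325]
step 3: x^-=[1.3123, -1.7595, -2.7927]  P^-=[0.4486 0.0662 0.0502; 0.0662 0.4887 0.3405; 0.0502 0.3405 1.3156]  S=[0.9812 0.2934; 0.2934 0.7670]  K=[0.4526 0.0600; -0.0317 0.6753; -0.1715 0.5430]  nu=[-2.9572, 4.6093]  x^+=[0.2503, 1.4467, 0.2171]  P^+=[0.2289 -0.0400 0.0323; -0.0400 0.1505 0.0929; 0.0323 0.0929 1.1152]
step 4: x^-=[0.4884, 1.2363, 0.4073]  P^-=[0.4333 0.0667 0.0539; 0.0667 0.4891 0.3401; 0.0539 0.3401 1.3019]  S=[0.9652 0.2902; 0.2902 0.7667]  K=[0.4439 0.0609; -0.0292 0.6751; -0.1665 0.5412]  nu=[0.1919, -0.6925]  x^+=[0.5314, 0.7632, 0.0006]  P^+=[0.2245 -0.0388 0.0332; -0.0388 0.1502 0.0925; 0.0332 0.0925 1.1029]
step 5: x^-=[0.6399, 0.7229, 0.1180]  P^-=[0.4297 0.0667 0.0546; 0.0667 0.4884 0.3375; 0.0546 0.3375 1.2913]  S=[0.9615 0.2895; 0.2895 0.7658]  K=[0.4418 0.0611; -0.0286 0.6748; -0.1644 0.5375]  nu=[-3.9654, -1.4441]  x^+=[-1.2003, -0.1383, -0.0063]  P^+=[0.2235 -0.0385 0.0335; -0.0385 0.1501 0.0918; 0.0335 0.0918 1.0952]

x_post = [-1.2003, -0.1383, -0.0063]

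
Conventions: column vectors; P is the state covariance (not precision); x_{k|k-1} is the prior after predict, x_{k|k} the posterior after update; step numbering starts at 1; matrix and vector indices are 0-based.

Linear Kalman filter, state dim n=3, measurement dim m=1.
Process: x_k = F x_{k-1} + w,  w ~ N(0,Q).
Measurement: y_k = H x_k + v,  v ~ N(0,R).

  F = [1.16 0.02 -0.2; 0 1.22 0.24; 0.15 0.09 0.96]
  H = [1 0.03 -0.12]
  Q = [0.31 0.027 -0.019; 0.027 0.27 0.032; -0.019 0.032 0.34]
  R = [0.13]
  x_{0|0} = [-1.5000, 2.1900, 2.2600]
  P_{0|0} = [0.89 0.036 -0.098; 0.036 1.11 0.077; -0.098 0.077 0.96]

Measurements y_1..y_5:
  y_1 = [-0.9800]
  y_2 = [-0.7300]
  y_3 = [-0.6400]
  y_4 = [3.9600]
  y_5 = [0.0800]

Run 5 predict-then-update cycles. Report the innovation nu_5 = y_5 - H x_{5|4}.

step 1: x^-=[-2.1482, 3.2142, 2.1417]  P^-=[1.5930 0.0132 -0.1487; 0.0132 2.0225 0.4700; -0.1487 0.4700 1.2398]  S=[1.7757]  K=[0.9073; 0.0099; -0.1596]  nu=[1.3288]  x^+=[-0.9425, 3.2273, 1.9297]  P^+=[0.1310 -0.0027 0.1084; -0.0027 2.0223 0.4728; 0.1084 0.4728 1.1946]
step 2: x^-=[-1.4147, 4.4004, 2.0015]  P^-=[0.4807 -0.0677 -0.1042; -0.0677 3.6257 1.0966; -0.1042 1.0966 1.5731]  S=[0.6497]  K=[0.7560; -0.1393; -0.4002]  nu=[0.7929]  x^+=[-0.8153, 4.2900, 1.6842]  P^+=[0.1094 0.0008 0.0924; 0.0008 3.6131 1.0604; 0.0924 1.0604 1.4690]
step 3: x^-=[-1.1967, 5.6380, 1.8806]  P^-=[0.4660 -0.1822 -0.1740; -0.1822 6.3533 2.0355; -0.1740 2.0355 1.9355]  S=[0.6458]  K=[0.7455; -0.3652; -0.5345]  nu=[0.6133]  x^+=[-0.7395, 5.4140, 1.5528]  P^+=[0.1071 -0.0064 0.0833; -0.0064 6.2672 1.9094; 0.0833 1.9094 1.7510]
step 4: x^-=[-1.0601, 6.9778, 1.8670]  P^-=[0.4724 -0.3467 -0.2333; -0.3467 10.8171 3.4029; -0.2333 3.4029 2.3606]  S=[0.6569]  K=[0.7460; -0.6554; -0.6311]  nu=[5.0349]  x^+=[2.6960, 3.6779, -1.3104]  P^+=[0.1069 -0.0255 0.0759; -0.0255 10.5349 3.1313; 0.0759 3.1313 2.0990]
step 5: x^-=[3.4629, 4.1726, -0.5226]  P^-=[0.4805 -0.5807 -0.3012; -0.5807 17.9048 5.4054; -0.3012 5.4054 2.9244]  S=[0.6673]  K=[0.7482; -1.0373; -0.7343]  nu=[-3.5708]  x^+=[0.7913, 7.8766, 2.0994]  P^+=[0.1070 -0.0628 0.0654; -0.0628 17.1868 4.8971; 0.0654 4.8971 2.5647]

innov = [-3.5708]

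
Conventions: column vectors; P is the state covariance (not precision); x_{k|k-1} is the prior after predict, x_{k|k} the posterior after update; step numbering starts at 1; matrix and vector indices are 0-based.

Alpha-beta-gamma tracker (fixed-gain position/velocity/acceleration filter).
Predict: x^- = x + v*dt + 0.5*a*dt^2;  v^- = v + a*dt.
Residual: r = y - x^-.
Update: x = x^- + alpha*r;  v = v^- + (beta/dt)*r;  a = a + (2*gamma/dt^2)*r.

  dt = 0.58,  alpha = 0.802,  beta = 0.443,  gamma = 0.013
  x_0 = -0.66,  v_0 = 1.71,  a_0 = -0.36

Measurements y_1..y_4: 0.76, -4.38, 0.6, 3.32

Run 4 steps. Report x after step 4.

x_post = 2.6504

step 1: x_pred=0.2712  r=0.4888  x^+=0.6632  v^+=1.8745  a^+=-0.3222
step 2: x_pred=1.6962  r=-6.0762  x^+=-3.1769  v^+=-2.9534  a^+=-0.7919
step 3: x_pred=-5.0231  r=5.6231  x^+=-0.5134  v^+=0.8822  a^+=-0.3573
step 4: x_pred=-0.0618  r=3.3818  x^+=2.6504  v^+=3.2580  a^+=-0.0959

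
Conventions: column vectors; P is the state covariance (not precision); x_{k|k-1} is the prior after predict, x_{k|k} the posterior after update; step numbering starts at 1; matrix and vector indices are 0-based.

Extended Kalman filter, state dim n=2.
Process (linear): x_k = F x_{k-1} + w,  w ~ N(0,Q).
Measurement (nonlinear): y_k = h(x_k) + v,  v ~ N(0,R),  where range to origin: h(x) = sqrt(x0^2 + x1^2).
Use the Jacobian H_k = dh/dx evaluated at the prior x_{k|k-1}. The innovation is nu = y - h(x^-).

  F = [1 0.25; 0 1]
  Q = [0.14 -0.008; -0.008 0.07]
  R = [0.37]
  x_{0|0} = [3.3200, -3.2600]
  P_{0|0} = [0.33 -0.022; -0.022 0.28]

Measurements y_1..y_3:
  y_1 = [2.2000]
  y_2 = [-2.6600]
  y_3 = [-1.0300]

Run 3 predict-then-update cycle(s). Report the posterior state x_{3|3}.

step 1: x^-=[2.5050, -3.2600]  P^-=[0.4765 0.0400; 0.0400 0.3500]  H_jac=[0.6093 -0.7929]  S=[0.7283]  K=[0.3551; -0.3476]  nu=[-1.9113]  x^+=[1.8263, -2.5956]  P^+=[0.3847 0.1299; 0.1299 0.2620]
step 2: x^-=[1.1774, -2.5956]  P^-=[0.6060 0.1874; 0.1874 0.3320]  H_jac=[0.4131 -0.9107]  S=[0.6078]  K=[0.1311; -0.3701]  nu=[-5.5102]  x^+=[0.4550, -0.5563]  P^+=[0.5955 0.2169; 0.2169 0.2488]
step 3: x^-=[0.3160, -0.5563]  P^-=[0.8595 0.2711; 0.2711 0.3188]  H_jac=[0.4939 -0.8695]  S=[0.5878]  K=[0.3212; -0.2437]  nu=[-1.6697]  x^+=[-0.2204, -0.1493]  P^+=[0.7989 0.3171; 0.3171 0.2838]

x_post = [-0.2204, -0.1493]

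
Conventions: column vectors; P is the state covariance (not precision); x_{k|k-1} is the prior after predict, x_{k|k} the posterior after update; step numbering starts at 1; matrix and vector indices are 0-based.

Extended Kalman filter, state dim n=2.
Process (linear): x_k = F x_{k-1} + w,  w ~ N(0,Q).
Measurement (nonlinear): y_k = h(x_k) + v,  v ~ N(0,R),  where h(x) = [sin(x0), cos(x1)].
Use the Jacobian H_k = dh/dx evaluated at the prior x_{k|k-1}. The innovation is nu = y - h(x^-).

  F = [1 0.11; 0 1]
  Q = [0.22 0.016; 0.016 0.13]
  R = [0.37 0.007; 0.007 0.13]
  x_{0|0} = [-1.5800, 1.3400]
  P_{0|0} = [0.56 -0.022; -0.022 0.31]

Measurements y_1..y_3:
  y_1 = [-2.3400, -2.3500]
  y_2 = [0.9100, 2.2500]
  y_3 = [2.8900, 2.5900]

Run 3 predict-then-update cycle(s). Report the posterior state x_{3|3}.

step 1: x^-=[-1.4326, 1.3400]  P^-=[0.7789 0.0281; 0.0281 0.4400]  H_jac=[0.1378 0.0000; 0.0000 -0.9735]  S=[0.3848 0.0032; 0.0032 0.5470]  K=[0.2793 -0.0517; 0.0166 -0.7832]  nu=[-1.3495, -2.5788]  x^+=[-1.6763, 3.3372]  P^+=[0.7475 0.0049; 0.0049 0.1045]
step 2: x^-=[-1.3092, 3.3372]  P^-=[0.9699 0.0324; 0.0324 0.2345]  H_jac=[0.2586 0.0000; 0.0000 0.1944]  S=[0.4349 0.0086; 0.0086 0.1389]  K=[0.5766 0.0095; 0.0128 0.3274]  nu=[1.8760, 3.2309]  x^+=[-0.1968, 4.4190]  P^+=[0.8252 0.0271; 0.0271 0.2194]
step 3: x^-=[0.2893, 4.4190]  P^-=[1.0538 0.0673; 0.0673 0.3494]  H_jac=[0.9585 0.0000; 0.0000 0.9573]  S=[1.3381 0.0687; 0.0687 0.4502]  K=[0.7534 0.0280; 0.0101 0.7415]  nu=[2.6047, 2.8792]  x^+=[2.3324, 6.5801]  P^+=[0.2910 0.0093; 0.0093 0.1008]

x_post = [2.3324, 6.5801]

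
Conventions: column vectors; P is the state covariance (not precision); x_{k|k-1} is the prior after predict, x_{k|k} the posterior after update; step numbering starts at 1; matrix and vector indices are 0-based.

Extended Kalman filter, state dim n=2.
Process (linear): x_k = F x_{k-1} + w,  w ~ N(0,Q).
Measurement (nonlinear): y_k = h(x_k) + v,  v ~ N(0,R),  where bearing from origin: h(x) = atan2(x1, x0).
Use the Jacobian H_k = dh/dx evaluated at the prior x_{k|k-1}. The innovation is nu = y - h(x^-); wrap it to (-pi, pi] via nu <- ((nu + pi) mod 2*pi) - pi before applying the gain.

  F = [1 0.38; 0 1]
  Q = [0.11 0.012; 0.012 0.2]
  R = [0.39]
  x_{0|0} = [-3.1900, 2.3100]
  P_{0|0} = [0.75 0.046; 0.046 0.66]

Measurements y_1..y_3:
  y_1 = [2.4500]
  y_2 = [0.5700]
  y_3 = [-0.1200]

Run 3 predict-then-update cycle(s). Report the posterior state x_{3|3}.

step 1: x^-=[-2.3122, 2.3100]  P^-=[0.9903 0.3088; 0.3088 0.8600]  H_jac=[-0.2162 -0.2165]  S=[0.5055]  K=[-0.5558; -0.5003]  nu=[0.0933]  x^+=[-2.3641, 2.2633]  P^+=[0.8341 0.1682; 0.1682 0.7335]
step 2: x^-=[-1.5040, 2.2633]  P^-=[1.1778 0.4589; 0.4589 0.9335]  H_jac=[-0.3065 -0.2037]  S=[0.5967]  K=[-0.7617; -0.5544]  nu=[-1.5873]  x^+=[-0.2950, 3.1433]  P^+=[0.8317 0.2070; 0.2070 0.7501]
step 3: x^-=[0.8995, 3.1433]  P^-=[1.2073 0.5040; 0.5040 0.9501]  H_jac=[-0.2941 0.0841]  S=[0.4762]  K=[-0.6565; -0.1434]  nu=[-1.4121]  x^+=[1.8265, 3.3457]  P^+=[1.0021 0.4592; 0.4592 0.9403]

x_post = [1.8265, 3.3457]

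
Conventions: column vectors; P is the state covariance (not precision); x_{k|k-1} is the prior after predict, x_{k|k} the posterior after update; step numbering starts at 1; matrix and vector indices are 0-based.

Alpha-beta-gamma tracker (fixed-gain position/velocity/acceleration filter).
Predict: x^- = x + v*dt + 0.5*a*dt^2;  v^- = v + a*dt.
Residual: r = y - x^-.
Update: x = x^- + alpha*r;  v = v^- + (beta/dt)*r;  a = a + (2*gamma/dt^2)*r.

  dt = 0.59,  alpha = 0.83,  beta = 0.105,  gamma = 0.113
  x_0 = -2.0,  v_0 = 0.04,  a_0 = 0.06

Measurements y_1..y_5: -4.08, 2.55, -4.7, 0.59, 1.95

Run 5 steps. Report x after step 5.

x_post = 1.7033

step 1: x_pred=-1.9660  r=-2.1140  x^+=-3.7206  v^+=-0.3008  a^+=-1.3125
step 2: x_pred=-4.1265  r=6.6765  x^+=1.4150  v^+=0.1130  a^+=3.0222
step 3: x_pred=2.0077  r=-6.7077  x^+=-3.5597  v^+=0.7023  a^+=-1.3327
step 4: x_pred=-3.3773  r=3.9673  x^+=-0.0844  v^+=0.6221  a^+=1.2430
step 5: x_pred=0.4989  r=1.4511  x^+=1.7033  v^+=1.6137  a^+=2.1851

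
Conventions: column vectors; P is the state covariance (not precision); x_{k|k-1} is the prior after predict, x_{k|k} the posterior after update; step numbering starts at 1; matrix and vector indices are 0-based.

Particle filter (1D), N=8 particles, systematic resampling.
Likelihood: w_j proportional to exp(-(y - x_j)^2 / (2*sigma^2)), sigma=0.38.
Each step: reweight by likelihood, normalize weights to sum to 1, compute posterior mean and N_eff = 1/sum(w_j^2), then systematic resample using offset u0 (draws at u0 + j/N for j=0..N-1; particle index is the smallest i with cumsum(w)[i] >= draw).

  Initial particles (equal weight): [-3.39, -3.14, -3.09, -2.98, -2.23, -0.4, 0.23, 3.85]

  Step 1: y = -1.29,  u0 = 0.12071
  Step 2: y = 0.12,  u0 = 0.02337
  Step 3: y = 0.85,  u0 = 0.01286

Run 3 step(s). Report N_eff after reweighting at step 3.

N_eff = 8.0000

step 1: w=[0.0000, 0.0001, 0.0001, 0.0005, 0.4199, 0.5764, 0.0030, 0.0000]  mean=-1.1682  Neff=1.9661  idx=[4, 4, 4, 5, 5, 5, 5, 5]
step 2: w=[0.0000, 0.0000, 0.0000, 0.2000, 0.2000, 0.2000, 0.2000, 0.2000]  mean=-0.4000  Neff=5.0000  idx=[3, 3, 4, 4, 5, 6, 6, 7]
step 3: w=[0.1250, 0.1250, 0.1250, 0.1250, 0.1250, 0.1250, 0.1250, 0.1250]  mean=-0.4000  Neff=8.0000  idx=[0, 1, 2, 3, 4, 5, 6, 7]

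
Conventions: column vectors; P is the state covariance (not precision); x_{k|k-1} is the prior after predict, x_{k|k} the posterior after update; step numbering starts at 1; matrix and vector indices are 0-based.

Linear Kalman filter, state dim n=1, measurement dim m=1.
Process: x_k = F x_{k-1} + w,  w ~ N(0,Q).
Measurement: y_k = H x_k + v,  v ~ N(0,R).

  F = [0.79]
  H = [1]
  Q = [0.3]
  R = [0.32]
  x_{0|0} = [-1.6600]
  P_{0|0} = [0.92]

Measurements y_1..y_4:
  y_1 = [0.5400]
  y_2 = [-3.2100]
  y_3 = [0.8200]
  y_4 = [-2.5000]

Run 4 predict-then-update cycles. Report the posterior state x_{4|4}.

step 1: x^-=[-1.3114]  P^-=[0.8742]  S=[1.1942]  K=[0.7320]  nu=[1.8514]  x^+=[0.0439]  P^+=[0.2343]
step 2: x^-=[0.0347]  P^-=[0.4462]  S=[0.7662]  K=[0.5824]  nu=[-3.2447]  x^+=[-1.8549]  P^+=[0.1864]
step 3: x^-=[-1.4653]  P^-=[0.4163]  S=[0.7363]  K=[0.5654]  nu=[2.2853]  x^+=[-0.1732]  P^+=[0.1809]
step 4: x^-=[-0.1368]  P^-=[0.4129]  S=[0.7329]  K=[0.5634]  nu=[-2.3632]  x^+=[-1.4682]  P^+=[0.1803]

x_post = [-1.4682]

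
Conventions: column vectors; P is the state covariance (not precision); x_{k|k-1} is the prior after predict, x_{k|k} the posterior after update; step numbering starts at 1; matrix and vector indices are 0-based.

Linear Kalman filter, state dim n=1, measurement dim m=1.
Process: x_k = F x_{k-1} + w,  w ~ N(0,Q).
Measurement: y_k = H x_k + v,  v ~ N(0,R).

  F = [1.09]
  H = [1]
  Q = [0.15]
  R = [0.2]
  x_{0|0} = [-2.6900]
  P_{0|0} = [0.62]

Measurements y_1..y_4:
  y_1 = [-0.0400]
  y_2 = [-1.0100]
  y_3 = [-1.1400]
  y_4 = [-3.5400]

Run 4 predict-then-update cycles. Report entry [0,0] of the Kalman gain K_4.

step 1: x^-=[-2.9321]  P^-=[0.8866]  S=[1.0866]  K=[0.8159]  nu=[2.8921]  x^+=[-0.5723]  P^+=[0.1632]
step 2: x^-=[-0.6238]  P^-=[0.3439]  S=[0.5439]  K=[0.6323]  nu=[-0.3862]  x^+=[-0.8680]  P^+=[0.1265]
step 3: x^-=[-0.9461]  P^-=[0.3002]  S=[0.5002]  K=[0.6002]  nu=[-0.1939]  x^+=[-1.0625]  P^+=[0.1200]
step 4: x^-=[-1.1581]  P^-=[0.2926]  S=[0.4926]  K=[0.5940]  nu=[-2.3819]  x^+=[-2.5730]  P^+=[0.1188]

K[0,0] = 0.5940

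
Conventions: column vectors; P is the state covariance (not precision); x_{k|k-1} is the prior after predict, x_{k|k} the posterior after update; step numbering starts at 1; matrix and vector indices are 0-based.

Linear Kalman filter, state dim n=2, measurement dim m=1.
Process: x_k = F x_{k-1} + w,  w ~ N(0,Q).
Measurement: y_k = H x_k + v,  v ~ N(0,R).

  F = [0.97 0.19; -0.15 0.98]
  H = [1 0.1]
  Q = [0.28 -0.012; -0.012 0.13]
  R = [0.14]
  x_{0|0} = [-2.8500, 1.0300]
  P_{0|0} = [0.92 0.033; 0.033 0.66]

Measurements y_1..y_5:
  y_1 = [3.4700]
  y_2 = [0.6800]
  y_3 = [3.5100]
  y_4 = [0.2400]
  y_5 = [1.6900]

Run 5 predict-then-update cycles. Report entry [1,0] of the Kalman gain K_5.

step 1: x^-=[-2.5688, 1.4369]  P^-=[1.1816 0.0075; 0.0075 0.7749]  S=[1.3309]  K=[0.8884; 0.0638]  nu=[5.8951]  x^+=[2.6685, 1.8132]  P^+=[0.1312 -0.0680; -0.0680 0.7694]
step 2: x^-=[2.9330, 1.3766]  P^-=[0.4061 0.0495; 0.0495 0.8919]  S=[0.5649]  K=[0.7276; 0.2454]  nu=[-2.3907]  x^+=[1.1934, 0.7899]  P^+=[0.1070 -0.0514; -0.0514 0.8579]
step 3: x^-=[1.3077, 0.5950]  P^-=[0.3927 0.0847; 0.0847 0.9714]  S=[0.5594]  K=[0.7172; 0.3252]  nu=[2.1428]  x^+=[2.8445, 1.2918]  P^+=[0.1050 -0.0457; -0.0457 0.9123]
step 4: x^-=[3.0046, 0.8393]  P^-=[0.3949 0.1004; 0.1004 1.0220]  S=[0.5652]  K=[0.7164; 0.3586]  nu=[-2.8486]  x^+=[0.9638, -0.1821]  P^+=[0.1048 -0.0447; -0.0447 0.9493]
step 5: x^-=[0.9003, -0.3230]  P^-=[0.3964 0.1083; 0.1083 1.0572]  S=[0.5686]  K=[0.7161; 0.3764]  nu=[0.8220]  x^+=[1.4890, -0.0136]  P^+=[0.1048 -0.0450; -0.0450 0.9767]

K[1,0] = 0.3764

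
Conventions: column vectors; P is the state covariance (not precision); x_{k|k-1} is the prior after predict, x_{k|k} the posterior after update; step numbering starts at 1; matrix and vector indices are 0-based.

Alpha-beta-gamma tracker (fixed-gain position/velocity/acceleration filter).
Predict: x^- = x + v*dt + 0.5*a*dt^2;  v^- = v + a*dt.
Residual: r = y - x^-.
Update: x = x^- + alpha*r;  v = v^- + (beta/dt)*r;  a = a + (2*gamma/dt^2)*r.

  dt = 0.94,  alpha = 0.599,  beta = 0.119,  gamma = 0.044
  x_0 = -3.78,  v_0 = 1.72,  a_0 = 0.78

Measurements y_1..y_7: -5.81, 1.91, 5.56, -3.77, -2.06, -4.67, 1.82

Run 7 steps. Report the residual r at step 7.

resid = 3.8738

step 1: x_pred=-1.8186  r=-3.9914  x^+=-4.2094  v^+=1.9479  a^+=0.3825
step 2: x_pred=-2.2094  r=4.1194  x^+=0.2581  v^+=2.8289  a^+=0.7928
step 3: x_pred=3.2676  r=2.2924  x^+=4.6407  v^+=3.8643  a^+=1.0211
step 4: x_pred=8.7243  r=-12.4943  x^+=1.2402  v^+=3.2424  a^+=-0.2233
step 5: x_pred=4.1894  r=-6.2494  x^+=0.4460  v^+=2.2414  a^+=-0.8457
step 6: x_pred=2.1793  r=-6.8493  x^+=-1.9234  v^+=0.5793  a^+=-1.5278
step 7: x_pred=-2.0538  r=3.8738  x^+=0.2666  v^+=-0.3664  a^+=-1.1420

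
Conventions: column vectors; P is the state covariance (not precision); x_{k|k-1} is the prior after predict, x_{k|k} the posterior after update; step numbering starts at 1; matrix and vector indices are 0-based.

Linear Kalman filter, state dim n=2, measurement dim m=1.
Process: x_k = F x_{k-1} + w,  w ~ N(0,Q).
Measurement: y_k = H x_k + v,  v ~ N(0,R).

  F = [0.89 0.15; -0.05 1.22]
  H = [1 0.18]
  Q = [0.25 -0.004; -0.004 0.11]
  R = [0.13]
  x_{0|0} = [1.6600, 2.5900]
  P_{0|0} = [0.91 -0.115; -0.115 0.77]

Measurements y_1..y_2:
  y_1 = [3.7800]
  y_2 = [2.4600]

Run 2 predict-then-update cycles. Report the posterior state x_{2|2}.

step 1: x^-=[1.8659, 3.0768]  P^-=[0.9574 -0.0276; -0.0276 1.2724]  S=[1.1187]  K=[0.8514; 0.1801]  nu=[1.3603]  x^+=[3.0240, 3.3217]  P^+=[0.1465 -0.1991; -0.1991 1.2361]
step 2: x^-=[3.1896, 3.9013]  P^-=[0.3407 0.0010; 0.0010 1.9745]  S=[0.5350]  K=[0.6371; 0.6661]  nu=[-1.4319]  x^+=[2.2774, 2.9475]  P^+=[0.1235 -0.2261; -0.2261 1.7371]

x_post = [2.2774, 2.9475]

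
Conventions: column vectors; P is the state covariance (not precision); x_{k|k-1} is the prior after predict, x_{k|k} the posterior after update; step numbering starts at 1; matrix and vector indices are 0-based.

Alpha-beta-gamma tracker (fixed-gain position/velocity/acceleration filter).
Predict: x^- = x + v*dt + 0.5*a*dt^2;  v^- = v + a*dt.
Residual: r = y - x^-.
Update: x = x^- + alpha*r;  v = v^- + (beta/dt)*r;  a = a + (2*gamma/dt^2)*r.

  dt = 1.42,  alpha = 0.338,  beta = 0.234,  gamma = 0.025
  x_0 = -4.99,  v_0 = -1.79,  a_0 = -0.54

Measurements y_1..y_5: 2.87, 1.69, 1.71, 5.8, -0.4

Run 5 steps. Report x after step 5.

x_post = 2.8491

step 1: x_pred=-8.0762  r=10.9462  x^+=-4.3764  v^+=-0.7530  a^+=-0.2686
step 2: x_pred=-5.7164  r=7.4064  x^+=-3.2130  v^+=0.0861  a^+=-0.0849
step 3: x_pred=-3.1763  r=4.8863  x^+=-1.5248  v^+=0.7708  a^+=0.0362
step 4: x_pred=-0.3937  r=6.1937  x^+=1.6998  v^+=1.8429  a^+=0.1898
step 5: x_pred=4.5081  r=-4.9081  x^+=2.8491  v^+=1.3037  a^+=0.0681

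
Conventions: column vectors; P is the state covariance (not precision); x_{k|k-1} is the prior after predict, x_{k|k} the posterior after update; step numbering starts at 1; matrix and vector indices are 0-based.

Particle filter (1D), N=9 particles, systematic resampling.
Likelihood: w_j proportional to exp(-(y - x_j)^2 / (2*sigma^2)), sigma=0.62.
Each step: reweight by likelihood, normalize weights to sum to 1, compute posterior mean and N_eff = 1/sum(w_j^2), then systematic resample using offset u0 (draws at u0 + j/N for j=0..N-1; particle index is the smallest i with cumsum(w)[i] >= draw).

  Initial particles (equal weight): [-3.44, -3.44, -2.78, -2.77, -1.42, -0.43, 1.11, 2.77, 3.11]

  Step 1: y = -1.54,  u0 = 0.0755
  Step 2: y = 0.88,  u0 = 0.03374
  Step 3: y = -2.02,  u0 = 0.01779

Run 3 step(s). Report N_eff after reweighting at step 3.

step 1: w=[0.0062, 0.0062, 0.0917, 0.0947, 0.6648, 0.1364, 0.0001, 0.0000, 0.0000]  mean=-1.5623  Neff=2.0920  idx=[2, 3, 4, 4, 4, 4, 4, 4, 5]
step 2: w=[0.0000, 0.0000, 0.0091, 0.0091, 0.0091, 0.0091, 0.0091, 0.0091, 0.9457]  mean=-0.4838  Neff=1.1176  idx=[5, 8, 8, 8, 8, 8, 8, 8, 8]
step 3: w=[0.6771, 0.0404, 0.0404, 0.0404, 0.0404, 0.0404, 0.0404, 0.0404, 0.0404]  mean=-1.1004  Neff=2.1207  idx=[0, 0, 0, 0, 0, 0, 1, 3, 6]

N_eff = 2.1207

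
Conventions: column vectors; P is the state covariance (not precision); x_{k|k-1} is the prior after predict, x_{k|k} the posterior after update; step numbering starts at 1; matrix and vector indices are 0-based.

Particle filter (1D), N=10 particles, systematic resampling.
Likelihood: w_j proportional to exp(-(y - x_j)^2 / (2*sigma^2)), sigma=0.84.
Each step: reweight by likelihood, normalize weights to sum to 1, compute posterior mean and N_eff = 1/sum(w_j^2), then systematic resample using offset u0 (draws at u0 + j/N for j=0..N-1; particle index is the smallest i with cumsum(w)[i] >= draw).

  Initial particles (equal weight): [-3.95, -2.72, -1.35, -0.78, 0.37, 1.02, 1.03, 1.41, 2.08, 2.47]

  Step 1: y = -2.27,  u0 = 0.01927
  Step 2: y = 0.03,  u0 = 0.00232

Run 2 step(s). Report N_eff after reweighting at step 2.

step 1: w=[0.0766, 0.4905, 0.3108, 0.1174, 0.0041, 0.0003, 0.0003, 0.0000, 0.0000, 0.0000]  mean=-2.1460  Neff=2.8019  idx=[0, 1, 1, 1, 1, 1, 2, 2, 2, 3]
step 2: w=[0.0000, 0.0033, 0.0033, 0.0033, 0.0033, 0.0033, 0.1814, 0.1814, 0.1814, 0.4393]  mean=-1.1221  Neff=3.4271  idx=[1, 6, 7, 7, 8, 8, 9, 9, 9, 9]

N_eff = 3.4271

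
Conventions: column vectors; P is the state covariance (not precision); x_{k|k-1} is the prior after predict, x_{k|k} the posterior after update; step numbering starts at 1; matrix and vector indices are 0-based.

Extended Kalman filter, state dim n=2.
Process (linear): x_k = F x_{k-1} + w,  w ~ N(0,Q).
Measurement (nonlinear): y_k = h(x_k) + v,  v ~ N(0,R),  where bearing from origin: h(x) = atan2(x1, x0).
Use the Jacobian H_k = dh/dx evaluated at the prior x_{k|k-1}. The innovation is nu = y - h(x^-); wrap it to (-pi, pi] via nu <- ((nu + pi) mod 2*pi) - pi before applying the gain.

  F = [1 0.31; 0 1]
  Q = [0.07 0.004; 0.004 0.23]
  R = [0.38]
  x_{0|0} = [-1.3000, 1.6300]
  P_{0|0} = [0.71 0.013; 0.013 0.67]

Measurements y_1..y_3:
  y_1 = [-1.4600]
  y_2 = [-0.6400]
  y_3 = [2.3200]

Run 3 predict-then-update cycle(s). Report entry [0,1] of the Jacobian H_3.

step 1: x^-=[-0.7947, 1.6300]  P^-=[0.8524 0.2247; 0.2247 0.9000]  H_jac=[-0.4957 -0.2417]  S=[0.6958]  K=[-0.6853; -0.4726]  nu=[2.7988]  x^+=[-2.7126, 0.3072]  P^+=[0.5257 -0.0007; -0.0007 0.7446]
step 2: x^-=[-2.6174, 0.3072]  P^-=[0.6668 0.2341; 0.2341 0.9746]  H_jac=[-0.0442 -0.3769]  S=[0.5275]  K=[-0.2232; -0.7159]  nu=[2.6184]  x^+=[-3.2018, -1.5672]  P^+=[0.6405 0.1499; 0.1499 0.7042]
step 3: x^-=[-3.6876, -1.5672]  P^-=[0.8711 0.3722; 0.3722 0.9342]  H_jac=[0.0976 -0.2297]  S=[0.4209]  K=[-0.0011; -0.4235]  nu=[-1.2235]  x^+=[-3.6863, -1.0491]  P^+=[0.8711 0.3720; 0.3720 0.8587]

H_jac[0,1] = -0.2297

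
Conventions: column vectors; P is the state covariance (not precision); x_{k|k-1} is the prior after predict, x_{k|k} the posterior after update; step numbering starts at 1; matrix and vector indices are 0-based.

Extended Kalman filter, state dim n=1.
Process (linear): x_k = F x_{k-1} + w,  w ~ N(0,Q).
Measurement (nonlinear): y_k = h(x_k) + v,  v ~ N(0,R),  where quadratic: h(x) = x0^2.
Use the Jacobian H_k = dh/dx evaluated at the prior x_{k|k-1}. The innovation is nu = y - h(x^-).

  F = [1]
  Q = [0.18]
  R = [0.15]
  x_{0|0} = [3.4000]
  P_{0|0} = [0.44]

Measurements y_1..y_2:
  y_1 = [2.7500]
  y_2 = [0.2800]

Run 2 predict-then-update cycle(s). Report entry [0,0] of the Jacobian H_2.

step 1: x^-=[3.4000]  P^-=[0.6200]  H_jac=[6.8000]  S=[28.8188]  K=[0.1463]  nu=[-8.8100]  x^+=[2.1112]  P^+=[0.0032]
step 2: x^-=[2.1112]  P^-=[0.1832]  H_jac=[4.2223]  S=[3.4166]  K=[0.2264]  nu=[-4.1770]  x^+=[1.1653]  P^+=[0.0080]

H_jac[0,0] = 4.2223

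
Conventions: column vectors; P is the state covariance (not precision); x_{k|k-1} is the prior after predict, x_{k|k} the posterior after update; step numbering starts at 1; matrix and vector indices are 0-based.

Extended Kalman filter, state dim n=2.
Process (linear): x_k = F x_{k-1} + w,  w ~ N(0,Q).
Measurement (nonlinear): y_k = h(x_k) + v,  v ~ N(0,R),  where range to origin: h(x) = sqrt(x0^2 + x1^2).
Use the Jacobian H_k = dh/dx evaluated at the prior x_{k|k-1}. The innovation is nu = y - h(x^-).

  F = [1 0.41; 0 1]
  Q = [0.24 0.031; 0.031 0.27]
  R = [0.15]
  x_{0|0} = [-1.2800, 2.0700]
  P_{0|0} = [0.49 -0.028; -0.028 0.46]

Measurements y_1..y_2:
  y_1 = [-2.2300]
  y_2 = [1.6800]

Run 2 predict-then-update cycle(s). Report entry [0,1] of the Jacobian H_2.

H_jac[0,1] = -0.7890

step 1: x^-=[-0.4313, 2.0700]  P^-=[0.7844 0.1916; 0.1916 0.7300]  H_jac=[-0.2040 0.9790]  S=[0.8057]  K=[0.0342; 0.8384]  nu=[-4.3445]  x^+=[-0.5800, -1.5726]  P^+=[0.7834 0.1685; 0.1685 0.1636]
step 2: x^-=[-1.2248, -1.5726]  P^-=[1.1891 0.2665; 0.2665 0.4336]  H_jac=[-0.6145 -0.7890]  S=[1.1272]  K=[-0.8347; -0.4487]  nu=[-0.3133]  x^+=[-0.9633, -1.4320]  P^+=[0.4037 -0.1557; -0.1557 0.2066]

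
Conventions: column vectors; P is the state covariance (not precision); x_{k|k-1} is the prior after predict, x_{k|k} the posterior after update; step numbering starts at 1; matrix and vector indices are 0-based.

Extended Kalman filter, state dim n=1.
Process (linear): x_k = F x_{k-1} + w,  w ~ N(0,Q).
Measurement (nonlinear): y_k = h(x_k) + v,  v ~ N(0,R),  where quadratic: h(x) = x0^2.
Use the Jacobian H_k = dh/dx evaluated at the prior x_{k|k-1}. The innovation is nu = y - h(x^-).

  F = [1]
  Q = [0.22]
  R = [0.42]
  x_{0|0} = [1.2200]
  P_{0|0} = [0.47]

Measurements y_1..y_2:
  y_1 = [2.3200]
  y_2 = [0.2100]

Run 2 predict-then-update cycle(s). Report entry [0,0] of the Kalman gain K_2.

step 1: x^-=[1.2200]  P^-=[0.6900]  H_jac=[2.4400]  S=[4.5280]  K=[0.3718]  nu=[0.8316]  x^+=[1.5292]  P^+=[0.0640]
step 2: x^-=[1.5292]  P^-=[0.2840]  H_jac=[3.0584]  S=[3.0765]  K=[0.2823]  nu=[-2.1285]  x^+=[0.9283]  P^+=[0.0388]

K[0,0] = 0.2823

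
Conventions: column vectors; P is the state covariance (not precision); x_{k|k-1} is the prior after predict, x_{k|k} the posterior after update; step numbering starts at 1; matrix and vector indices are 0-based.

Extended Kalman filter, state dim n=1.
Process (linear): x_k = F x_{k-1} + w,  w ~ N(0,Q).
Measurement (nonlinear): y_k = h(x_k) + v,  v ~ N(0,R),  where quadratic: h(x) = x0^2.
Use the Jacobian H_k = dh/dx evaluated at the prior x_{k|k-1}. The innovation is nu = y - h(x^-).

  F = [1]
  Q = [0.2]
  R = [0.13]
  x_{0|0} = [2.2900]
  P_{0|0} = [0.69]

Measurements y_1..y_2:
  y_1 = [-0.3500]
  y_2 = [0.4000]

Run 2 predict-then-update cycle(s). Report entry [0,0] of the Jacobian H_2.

H_jac[0,0] = 2.1541

step 1: x^-=[2.2900]  P^-=[0.8900]  H_jac=[4.5800]  S=[18.7990]  K=[0.2168]  nu=[-5.5941]  x^+=[1.0770]  P^+=[0.0062]
step 2: x^-=[1.0770]  P^-=[0.2062]  H_jac=[2.1541]  S=[1.0865]  K=[0.4087]  nu=[-0.7600]  x^+=[0.7664]  P^+=[0.0247]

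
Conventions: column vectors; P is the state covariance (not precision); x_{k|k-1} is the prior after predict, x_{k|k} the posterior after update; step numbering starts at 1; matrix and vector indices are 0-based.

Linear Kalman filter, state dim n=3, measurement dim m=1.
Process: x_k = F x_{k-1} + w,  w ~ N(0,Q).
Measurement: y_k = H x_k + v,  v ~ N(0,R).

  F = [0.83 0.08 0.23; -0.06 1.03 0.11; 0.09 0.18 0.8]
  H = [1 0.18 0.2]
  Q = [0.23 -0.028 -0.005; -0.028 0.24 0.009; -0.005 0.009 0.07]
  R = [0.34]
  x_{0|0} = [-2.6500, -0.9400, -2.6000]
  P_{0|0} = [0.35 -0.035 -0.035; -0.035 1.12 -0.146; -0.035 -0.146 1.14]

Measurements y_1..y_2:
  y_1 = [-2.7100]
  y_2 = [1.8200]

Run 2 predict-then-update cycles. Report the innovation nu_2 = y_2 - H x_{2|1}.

step 1: x^-=[-2.8727, -1.0952, -2.4877]  P^-=[0.5152 0.0074 0.2022; 0.0074 1.4150 0.1904; 0.2022 0.1904 0.7905]  S=[1.0299]  K=[0.5408; 0.2914; 0.3831]  nu=[0.8574]  x^+=[-2.4090, -0.8454, -2.1592]  P^+=[0.2140 -0.1549 -0.0112; -0.1549 1.3275 0.0754; -0.0112 0.0754 0.6393]
step 2: x^-=[-2.5637, -0.9637, -2.0964]  P^-=[0.3977 -0.0272 0.1238; -0.0272 1.6932 0.3616; 0.1238 0.3616 0.5390]  S=[0.8798]  K=[0.4745; 0.3977; 0.3372]  nu=[4.9765]  x^+=[-0.2022, 1.0156, -0.4185]  P^+=[0.1995 -0.1932 -0.0170; -0.1932 1.5541 0.2436; -0.0170 0.2436 0.4390]

innov = [4.9765]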